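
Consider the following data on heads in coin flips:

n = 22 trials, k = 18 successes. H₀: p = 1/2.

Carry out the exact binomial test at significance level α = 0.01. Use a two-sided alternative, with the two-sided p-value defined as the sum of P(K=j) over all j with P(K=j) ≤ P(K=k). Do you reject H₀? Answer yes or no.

Exact binomial: n=22, k=18, p₀=1/2=0.5000
P(X=j) = C(n,j)·p₀^j·(1−p₀)^(n−j); p = Σ P(X=j) over j with P(X=j) ≤ P(X=18)
p-value (two-sided) = 0.00434
At α=0.01: p < α → reject H₀

reject H₀: yes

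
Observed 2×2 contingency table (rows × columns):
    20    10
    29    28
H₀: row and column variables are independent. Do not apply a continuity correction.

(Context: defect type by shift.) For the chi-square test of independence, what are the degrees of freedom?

degrees of freedom = 1

df = (r−1)(c−1) = (2−1)·(2−1) = 1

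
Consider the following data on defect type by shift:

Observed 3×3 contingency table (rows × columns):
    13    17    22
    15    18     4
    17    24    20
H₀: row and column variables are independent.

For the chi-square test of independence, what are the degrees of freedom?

degrees of freedom = 4

df = (r−1)(c−1) = (3−1)·(3−1) = 4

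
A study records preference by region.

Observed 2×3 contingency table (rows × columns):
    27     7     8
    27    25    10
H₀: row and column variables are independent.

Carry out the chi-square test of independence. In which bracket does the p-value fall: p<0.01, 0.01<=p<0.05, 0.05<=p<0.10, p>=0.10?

Row totals [42, 62], col totals [54, 32, 18], n=104
χ² = (27−21.81)²/21.81 + (7−12.92)²/12.92 + (8−7.27)²/7.27 + (27−32.19)²/32.19 + (25−19.08)²/19.08 + (10−10.73)²/10.73 = 6.7507
df = 2
p-value (upper-tail) = 0.03421
→ bracket: 0.01<=p<0.05

p-value bracket: 0.01<=p<0.05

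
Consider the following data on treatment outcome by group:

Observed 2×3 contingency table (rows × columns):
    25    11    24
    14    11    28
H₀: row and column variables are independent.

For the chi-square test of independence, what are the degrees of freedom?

degrees of freedom = 2

df = (r−1)(c−1) = (2−1)·(3−1) = 2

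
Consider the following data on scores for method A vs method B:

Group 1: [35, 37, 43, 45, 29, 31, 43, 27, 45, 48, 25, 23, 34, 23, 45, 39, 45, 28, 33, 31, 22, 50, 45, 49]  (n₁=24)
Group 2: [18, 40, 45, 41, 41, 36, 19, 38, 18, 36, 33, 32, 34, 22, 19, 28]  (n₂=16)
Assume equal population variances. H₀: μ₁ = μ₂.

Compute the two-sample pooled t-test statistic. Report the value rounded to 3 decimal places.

test statistic = 1.749

x̄₁=36.458, s₁=9.160, n₁=24
x̄₂=31.250, s₂=9.327, n₂=16
s_p² = [23·9.160² + 15·9.327²]/38 = 85.1305
SE = √(s_p²·(1/24+1/16)) = 2.9779
t = (36.458−31.250)/2.9779 = 1.7490
df = 38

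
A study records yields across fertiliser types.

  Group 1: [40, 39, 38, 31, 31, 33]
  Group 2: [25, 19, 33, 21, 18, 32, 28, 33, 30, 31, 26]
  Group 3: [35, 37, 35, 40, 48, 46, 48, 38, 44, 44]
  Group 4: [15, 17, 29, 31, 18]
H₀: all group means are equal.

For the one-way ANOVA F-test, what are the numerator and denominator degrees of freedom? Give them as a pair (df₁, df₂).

degrees of freedom = [3, 28]

k = 4 groups, N = 32 total
df = (k−1, N−k) = (4−1, 32−4) = (3, 28)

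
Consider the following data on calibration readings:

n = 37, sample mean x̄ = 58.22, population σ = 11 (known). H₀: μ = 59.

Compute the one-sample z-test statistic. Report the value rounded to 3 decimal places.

test statistic = -0.431

SE = σ/√n = 11/√37 = 1.8084
z = (x̄−μ₀)/SE = (58.22−59)/1.8084 = -0.4313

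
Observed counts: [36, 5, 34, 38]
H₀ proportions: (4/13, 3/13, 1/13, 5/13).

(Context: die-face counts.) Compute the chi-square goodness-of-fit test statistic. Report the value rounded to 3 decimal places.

test statistic = 91.449

n = 113; E_i = n·p_i = [34.77, 26.08, 8.69, 43.46]
χ² = (36−34.77)²/34.77 + (5−26.08)²/26.08 + (34−8.69)²/8.69 + (38−43.46)²/43.46 = 91.4490
df = 3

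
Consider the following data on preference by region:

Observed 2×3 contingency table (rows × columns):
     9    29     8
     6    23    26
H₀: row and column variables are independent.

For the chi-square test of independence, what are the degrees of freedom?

df = (r−1)(c−1) = (2−1)·(3−1) = 2

degrees of freedom = 2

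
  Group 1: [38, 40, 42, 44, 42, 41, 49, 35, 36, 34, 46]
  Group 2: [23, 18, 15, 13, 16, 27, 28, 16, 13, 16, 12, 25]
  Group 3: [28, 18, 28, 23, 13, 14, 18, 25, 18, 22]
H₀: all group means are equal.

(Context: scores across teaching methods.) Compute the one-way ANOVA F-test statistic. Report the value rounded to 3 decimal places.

Group means [40.64, 18.50, 20.70], grand mean 26.545
SSB = Σnᵢ(x̄ᵢ−x̄)² = 3302.536; SSW = ΣΣ(x−x̄ᵢ)² = 835.645
MSB = 3302.536/2 = 1651.2682; MSW = 835.645/30 = 27.8548
F = MSB/MSW = 59.2812
df = (2, 30)

test statistic = 59.281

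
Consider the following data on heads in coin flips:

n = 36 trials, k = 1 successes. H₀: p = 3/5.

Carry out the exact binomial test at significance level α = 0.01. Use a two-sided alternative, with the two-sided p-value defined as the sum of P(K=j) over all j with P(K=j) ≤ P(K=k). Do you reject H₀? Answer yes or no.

Exact binomial: n=36, k=1, p₀=3/5=0.6000
P(X=j) = C(n,j)·p₀^j·(1−p₀)^(n−j); p = Σ P(X=j) over j with P(X=j) ≤ P(X=1)
p-value (two-sided) = 0.00000
At α=0.01: p < α → reject H₀

reject H₀: yes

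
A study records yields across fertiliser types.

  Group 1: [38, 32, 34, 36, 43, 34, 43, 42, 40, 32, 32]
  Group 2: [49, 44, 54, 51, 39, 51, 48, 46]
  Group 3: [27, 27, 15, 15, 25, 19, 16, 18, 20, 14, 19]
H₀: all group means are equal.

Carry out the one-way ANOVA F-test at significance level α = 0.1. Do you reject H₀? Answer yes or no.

reject H₀: yes

Group means [36.91, 47.75, 19.55], grand mean 33.433
SSB = Σnᵢ(x̄ᵢ−x̄)² = 3894.230; SSW = ΣΣ(x−x̄ᵢ)² = 585.136
MSB = 3894.230/2 = 1947.1152; MSW = 585.136/27 = 21.6717
F = MSB/MSW = 89.8459
df = (2, 27)
p-value (upper-tail) = 0.00000
At α=0.1: p < α → reject H₀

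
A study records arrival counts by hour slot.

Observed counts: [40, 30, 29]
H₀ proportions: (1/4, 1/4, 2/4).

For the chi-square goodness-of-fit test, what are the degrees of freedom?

degrees of freedom = 2

df = k − 1 = 3 − 1 = 2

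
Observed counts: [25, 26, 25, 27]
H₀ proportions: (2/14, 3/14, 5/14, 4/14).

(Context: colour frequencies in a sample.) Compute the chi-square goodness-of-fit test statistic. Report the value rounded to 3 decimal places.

test statistic = 11.866

n = 103; E_i = n·p_i = [14.71, 22.07, 36.79, 29.43]
χ² = (25−14.71)²/14.71 + (26−22.07)²/22.07 + (25−36.79)²/36.79 + (27−29.43)²/29.43 = 11.8657
df = 3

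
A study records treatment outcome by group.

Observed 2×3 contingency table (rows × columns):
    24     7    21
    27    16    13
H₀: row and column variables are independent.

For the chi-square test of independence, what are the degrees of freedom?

degrees of freedom = 2

df = (r−1)(c−1) = (2−1)·(3−1) = 2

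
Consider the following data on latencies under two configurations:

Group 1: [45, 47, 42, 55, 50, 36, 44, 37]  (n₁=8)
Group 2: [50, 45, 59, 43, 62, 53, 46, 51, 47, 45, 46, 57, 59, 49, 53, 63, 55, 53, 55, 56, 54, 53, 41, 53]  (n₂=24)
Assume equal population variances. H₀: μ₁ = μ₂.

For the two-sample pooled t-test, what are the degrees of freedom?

degrees of freedom = 30

df = n₁ + n₂ − 2 = 8 + 24 − 2 = 30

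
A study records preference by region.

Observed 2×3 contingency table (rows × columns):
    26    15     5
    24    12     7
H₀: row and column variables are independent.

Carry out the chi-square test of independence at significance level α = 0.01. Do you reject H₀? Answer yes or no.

Row totals [46, 43], col totals [50, 27, 12], n=89
χ² = (26−25.84)²/25.84 + (15−13.96)²/13.96 + (5−6.20)²/6.20 + (24−24.16)²/24.16 + (12−13.04)²/13.04 + (7−5.80)²/5.80 = 0.6463
df = 2
p-value (upper-tail) = 0.72387
At α=0.01: p ≥ α → fail to reject H₀

reject H₀: no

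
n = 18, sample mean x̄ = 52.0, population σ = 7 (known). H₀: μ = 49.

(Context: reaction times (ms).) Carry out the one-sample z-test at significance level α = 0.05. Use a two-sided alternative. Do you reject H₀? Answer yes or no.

reject H₀: no

SE = σ/√n = 7/√18 = 1.6499
z = (x̄−μ₀)/SE = (52.0−49)/1.6499 = 1.8183
p-value (two-sided) = 0.06902
At α=0.05: p ≥ α → fail to reject H₀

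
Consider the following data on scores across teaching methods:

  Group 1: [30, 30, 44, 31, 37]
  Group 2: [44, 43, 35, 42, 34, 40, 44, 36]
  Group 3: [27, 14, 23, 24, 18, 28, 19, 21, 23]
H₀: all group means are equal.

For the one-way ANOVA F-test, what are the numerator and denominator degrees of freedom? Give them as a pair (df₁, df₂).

degrees of freedom = [2, 19]

k = 3 groups, N = 22 total
df = (k−1, N−k) = (3−1, 22−3) = (2, 19)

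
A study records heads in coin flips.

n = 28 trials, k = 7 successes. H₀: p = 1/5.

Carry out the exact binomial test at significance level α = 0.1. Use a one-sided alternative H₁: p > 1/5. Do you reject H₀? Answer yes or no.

Exact binomial: n=28, k=7, p₀=1/5=0.2000
P(X≥7) from Σ C(n,i)·p₀^i·(1−p₀)^(n−i)
p-value (one-sided, H₁ greater) = 0.32156
At α=0.1: p ≥ α → fail to reject H₀

reject H₀: no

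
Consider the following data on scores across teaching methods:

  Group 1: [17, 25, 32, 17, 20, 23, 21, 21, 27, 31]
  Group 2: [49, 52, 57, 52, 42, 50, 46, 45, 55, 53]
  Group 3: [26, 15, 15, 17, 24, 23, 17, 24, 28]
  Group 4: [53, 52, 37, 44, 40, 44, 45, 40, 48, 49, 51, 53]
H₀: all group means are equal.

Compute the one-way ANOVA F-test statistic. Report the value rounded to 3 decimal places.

Group means [23.40, 50.10, 21.00, 46.33], grand mean 36.098
SSB = Σnᵢ(x̄ᵢ−x̄)² = 6881.643; SSW = ΣΣ(x−x̄ᵢ)² = 981.967
MSB = 6881.643/3 = 2293.8810; MSW = 981.967/37 = 26.5396
F = MSB/MSW = 86.4323
df = (3, 37)

test statistic = 86.432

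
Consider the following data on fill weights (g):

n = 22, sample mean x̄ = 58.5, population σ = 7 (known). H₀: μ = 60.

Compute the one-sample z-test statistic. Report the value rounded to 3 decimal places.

SE = σ/√n = 7/√22 = 1.4924
z = (x̄−μ₀)/SE = (58.5−60)/1.4924 = -1.0051

test statistic = -1.005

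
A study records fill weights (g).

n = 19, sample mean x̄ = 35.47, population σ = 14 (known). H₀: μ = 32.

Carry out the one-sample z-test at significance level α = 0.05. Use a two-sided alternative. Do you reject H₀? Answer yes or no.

SE = σ/√n = 14/√19 = 3.2118
z = (x̄−μ₀)/SE = (35.47−32)/3.2118 = 1.0804
p-value (two-sided) = 0.27997
At α=0.05: p ≥ α → fail to reject H₀

reject H₀: no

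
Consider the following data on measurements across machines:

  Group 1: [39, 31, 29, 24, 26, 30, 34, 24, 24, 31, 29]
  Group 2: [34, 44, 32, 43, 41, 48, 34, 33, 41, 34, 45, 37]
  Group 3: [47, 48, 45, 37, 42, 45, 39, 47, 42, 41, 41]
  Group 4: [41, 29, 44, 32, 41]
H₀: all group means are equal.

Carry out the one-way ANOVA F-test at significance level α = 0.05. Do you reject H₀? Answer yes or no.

Group means [29.18, 38.83, 43.09, 37.40], grand mean 37.128
SSB = Σnᵢ(x̄ᵢ−x̄)² = 1120.947; SSW = ΣΣ(x−x̄ᵢ)² = 843.412
MSB = 1120.947/3 = 373.6490; MSW = 843.412/35 = 24.0975
F = MSB/MSW = 15.5057
df = (3, 35)
p-value (upper-tail) = 0.00000
At α=0.05: p < α → reject H₀

reject H₀: yes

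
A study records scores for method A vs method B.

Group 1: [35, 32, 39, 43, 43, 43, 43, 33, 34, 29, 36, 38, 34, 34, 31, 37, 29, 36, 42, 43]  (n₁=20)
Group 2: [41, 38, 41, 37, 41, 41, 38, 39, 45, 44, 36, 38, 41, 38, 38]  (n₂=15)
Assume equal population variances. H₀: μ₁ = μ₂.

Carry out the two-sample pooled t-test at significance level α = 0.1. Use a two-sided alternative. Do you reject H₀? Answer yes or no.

x̄₁=36.700, s₁=4.846, n₁=20
x̄₂=39.733, s₂=2.549, n₂=15
s_p² = [19·4.846² + 14·2.549²]/33 = 16.2768
SE = √(s_p²·(1/20+1/15)) = 1.3780
t = (36.700−39.733)/1.3780 = -2.2012
df = 33
p-value (two-sided) = 0.03482
At α=0.1: p < α → reject H₀

reject H₀: yes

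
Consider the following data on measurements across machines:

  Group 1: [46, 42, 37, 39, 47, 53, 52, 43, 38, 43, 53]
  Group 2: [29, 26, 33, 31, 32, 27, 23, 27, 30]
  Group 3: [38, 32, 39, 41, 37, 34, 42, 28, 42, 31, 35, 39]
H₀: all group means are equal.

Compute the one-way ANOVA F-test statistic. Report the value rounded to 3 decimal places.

Group means [44.82, 28.67, 36.50], grand mean 37.156
SSB = Σnᵢ(x̄ᵢ−x̄)² = 1299.582; SSW = ΣΣ(x−x̄ᵢ)² = 656.636
MSB = 1299.582/2 = 649.7912; MSW = 656.636/29 = 22.6426
F = MSB/MSW = 28.6977
df = (2, 29)

test statistic = 28.698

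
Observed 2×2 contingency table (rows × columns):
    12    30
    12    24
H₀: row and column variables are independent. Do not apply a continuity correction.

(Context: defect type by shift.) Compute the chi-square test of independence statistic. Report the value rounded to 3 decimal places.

Row totals [42, 36], col totals [24, 54], n=78
χ² = (12−12.92)²/12.92 + (30−29.08)²/29.08 + (12−11.08)²/11.08 + (24−24.92)²/24.92 = 0.2063
df = 1

test statistic = 0.206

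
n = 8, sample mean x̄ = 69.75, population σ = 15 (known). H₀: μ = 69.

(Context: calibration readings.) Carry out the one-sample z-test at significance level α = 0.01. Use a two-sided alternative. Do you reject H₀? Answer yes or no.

reject H₀: no

SE = σ/√n = 15/√8 = 5.3033
z = (x̄−μ₀)/SE = (69.75−69)/5.3033 = 0.1414
p-value (two-sided) = 0.88754
At α=0.01: p ≥ α → fail to reject H₀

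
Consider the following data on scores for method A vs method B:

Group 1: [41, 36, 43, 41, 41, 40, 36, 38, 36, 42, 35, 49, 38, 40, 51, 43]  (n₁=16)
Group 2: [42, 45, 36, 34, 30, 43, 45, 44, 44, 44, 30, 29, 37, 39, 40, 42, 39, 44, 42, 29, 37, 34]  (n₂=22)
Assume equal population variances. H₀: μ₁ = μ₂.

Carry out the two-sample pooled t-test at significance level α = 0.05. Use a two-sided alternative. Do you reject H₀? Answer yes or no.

reject H₀: no

x̄₁=40.625, s₁=4.485, n₁=16
x̄₂=38.591, s₂=5.526, n₂=22
s_p² = [15·4.485² + 21·5.526²]/36 = 26.1963
SE = √(s_p²·(1/16+1/22)) = 1.6817
t = (40.625−38.591)/1.6817 = 1.2096
df = 36
p-value (two-sided) = 0.23433
At α=0.05: p ≥ α → fail to reject H₀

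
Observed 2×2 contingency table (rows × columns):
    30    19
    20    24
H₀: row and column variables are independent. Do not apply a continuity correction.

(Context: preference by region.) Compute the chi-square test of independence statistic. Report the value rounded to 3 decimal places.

Row totals [49, 44], col totals [50, 43], n=93
χ² = (30−26.34)²/26.34 + (19−22.66)²/22.66 + (20−23.66)²/23.66 + (24−20.34)²/20.34 = 2.3193
df = 1

test statistic = 2.319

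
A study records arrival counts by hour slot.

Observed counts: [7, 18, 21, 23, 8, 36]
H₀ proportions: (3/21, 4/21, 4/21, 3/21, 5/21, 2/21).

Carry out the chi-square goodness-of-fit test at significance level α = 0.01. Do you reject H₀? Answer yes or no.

n = 113; E_i = n·p_i = [16.14, 21.52, 21.52, 16.14, 26.90, 10.76]
χ² = (7−16.14)²/16.14 + (18−21.52)²/21.52 + (21−21.52)²/21.52 + (23−16.14)²/16.14 + (8−26.90)²/26.90 + (36−10.76)²/10.76 = 81.1509
df = 5
p-value (upper-tail) = 0.00000
At α=0.01: p < α → reject H₀

reject H₀: yes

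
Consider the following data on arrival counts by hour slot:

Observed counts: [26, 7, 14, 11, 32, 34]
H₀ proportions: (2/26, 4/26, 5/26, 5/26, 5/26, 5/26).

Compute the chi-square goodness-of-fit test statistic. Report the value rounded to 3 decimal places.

n = 124; E_i = n·p_i = [9.54, 19.08, 23.85, 23.85, 23.85, 23.85]
χ² = (26−9.54)²/9.54 + (7−19.08)²/19.08 + (14−23.85)²/23.85 + (11−23.85)²/23.85 + (32−23.85)²/23.85 + (34−23.85)²/23.85 = 54.1524
df = 5

test statistic = 54.152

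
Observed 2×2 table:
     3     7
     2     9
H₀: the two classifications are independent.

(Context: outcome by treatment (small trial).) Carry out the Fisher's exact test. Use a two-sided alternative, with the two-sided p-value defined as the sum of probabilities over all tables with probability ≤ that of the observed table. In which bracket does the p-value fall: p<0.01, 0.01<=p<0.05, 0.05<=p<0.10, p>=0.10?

p-value bracket: p>=0.10

Margins: r₁=10, r₂=11, c₁=5, c₂=16, n=21
p_obs = C(10,3)·C(11,2)/C(21,5); sum pmf over tables with pmf ≤ p_obs
p-value (two-sided) = 0.63512
→ bracket: p>=0.10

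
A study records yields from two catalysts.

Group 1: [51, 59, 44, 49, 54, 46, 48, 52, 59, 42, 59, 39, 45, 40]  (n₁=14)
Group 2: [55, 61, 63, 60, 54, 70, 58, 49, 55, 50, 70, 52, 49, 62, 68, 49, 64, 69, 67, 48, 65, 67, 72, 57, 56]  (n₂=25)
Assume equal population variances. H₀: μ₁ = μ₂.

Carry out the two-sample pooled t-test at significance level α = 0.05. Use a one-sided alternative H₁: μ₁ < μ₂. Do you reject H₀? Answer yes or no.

x̄₁=49.071, s₁=6.900, n₁=14
x̄₂=59.600, s₂=7.703, n₂=25
s_p² = [13·6.900² + 24·7.703²]/37 = 55.2143
SE = √(s_p²·(1/14+1/25)) = 2.4804
t = (49.071−59.600)/2.4804 = -4.2447
df = 37
p-value (one-sided, H₁ less) = 0.00007
At α=0.05: p < α → reject H₀

reject H₀: yes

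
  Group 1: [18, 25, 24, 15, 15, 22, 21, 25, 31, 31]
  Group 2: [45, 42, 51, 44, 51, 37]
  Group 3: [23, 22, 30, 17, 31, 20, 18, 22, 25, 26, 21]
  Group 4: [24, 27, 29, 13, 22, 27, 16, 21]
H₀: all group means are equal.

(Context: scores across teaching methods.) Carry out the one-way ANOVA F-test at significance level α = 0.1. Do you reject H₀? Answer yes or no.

reject H₀: yes

Group means [22.70, 45.00, 23.18, 22.38], grand mean 26.600
SSB = Σnᵢ(x̄ᵢ−x̄)² = 2454.789; SSW = ΣΣ(x−x̄ᵢ)² = 861.611
MSB = 2454.789/3 = 818.2629; MSW = 861.611/31 = 27.7939
F = MSB/MSW = 29.4404
df = (3, 31)
p-value (upper-tail) = 0.00000
At α=0.1: p < α → reject H₀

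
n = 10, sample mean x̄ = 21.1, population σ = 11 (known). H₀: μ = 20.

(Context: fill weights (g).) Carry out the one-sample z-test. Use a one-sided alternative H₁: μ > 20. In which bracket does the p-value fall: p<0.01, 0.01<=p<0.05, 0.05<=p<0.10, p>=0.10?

p-value bracket: p>=0.10

SE = σ/√n = 11/√10 = 3.4785
z = (x̄−μ₀)/SE = (21.1−20)/3.4785 = 0.3162
p-value (one-sided, H₁ greater) = 0.37591
→ bracket: p>=0.10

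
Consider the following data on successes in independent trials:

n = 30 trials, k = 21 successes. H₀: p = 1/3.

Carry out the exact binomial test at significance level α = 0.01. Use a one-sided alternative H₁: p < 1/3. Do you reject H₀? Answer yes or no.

reject H₀: no

Exact binomial: n=30, k=21, p₀=1/3=0.3333
P(X≤21) from Σ C(n,i)·p₀^i·(1−p₀)^(n−i)
p-value (one-sided, H₁ less) = 0.99999
At α=0.01: p ≥ α → fail to reject H₀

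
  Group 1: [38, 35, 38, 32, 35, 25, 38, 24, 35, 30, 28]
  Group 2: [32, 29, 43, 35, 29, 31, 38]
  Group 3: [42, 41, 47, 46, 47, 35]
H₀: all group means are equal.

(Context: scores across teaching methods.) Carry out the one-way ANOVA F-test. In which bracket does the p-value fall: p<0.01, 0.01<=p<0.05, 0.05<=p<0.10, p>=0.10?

p-value bracket: p<0.01

Group means [32.55, 33.86, 43.00], grand mean 35.542
SSB = Σnᵢ(x̄ᵢ−x̄)² = 452.374; SSW = ΣΣ(x−x̄ᵢ)² = 535.584
MSB = 452.374/2 = 226.1870; MSW = 535.584/21 = 25.5040
F = MSB/MSW = 8.8687
df = (2, 21)
p-value (upper-tail) = 0.00161
→ bracket: p<0.01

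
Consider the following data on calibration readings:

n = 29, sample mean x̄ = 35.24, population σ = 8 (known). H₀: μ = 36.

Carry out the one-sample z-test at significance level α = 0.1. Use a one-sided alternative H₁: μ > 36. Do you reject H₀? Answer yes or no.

reject H₀: no

SE = σ/√n = 8/√29 = 1.4856
z = (x̄−μ₀)/SE = (35.24−36)/1.4856 = -0.5116
p-value (one-sided, H₁ greater) = 0.69553
At α=0.1: p ≥ α → fail to reject H₀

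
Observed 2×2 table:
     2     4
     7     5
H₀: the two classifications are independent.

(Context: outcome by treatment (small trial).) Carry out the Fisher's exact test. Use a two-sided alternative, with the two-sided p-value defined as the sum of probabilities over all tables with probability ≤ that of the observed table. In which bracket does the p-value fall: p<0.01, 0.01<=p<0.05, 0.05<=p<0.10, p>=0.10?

Margins: r₁=6, r₂=12, c₁=9, c₂=9, n=18
p_obs = C(6,2)·C(12,7)/C(18,9); sum pmf over tables with pmf ≤ p_obs
p-value (two-sided) = 0.61991
→ bracket: p>=0.10

p-value bracket: p>=0.10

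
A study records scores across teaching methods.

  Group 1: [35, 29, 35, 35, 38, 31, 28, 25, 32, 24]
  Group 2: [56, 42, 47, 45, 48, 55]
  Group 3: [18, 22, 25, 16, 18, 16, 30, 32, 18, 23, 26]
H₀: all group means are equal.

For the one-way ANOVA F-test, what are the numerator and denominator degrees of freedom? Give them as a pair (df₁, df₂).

degrees of freedom = [2, 24]

k = 3 groups, N = 27 total
df = (k−1, N−k) = (3−1, 27−3) = (2, 24)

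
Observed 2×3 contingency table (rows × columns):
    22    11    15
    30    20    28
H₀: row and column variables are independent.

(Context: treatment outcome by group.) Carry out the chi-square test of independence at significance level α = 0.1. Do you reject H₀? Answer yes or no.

Row totals [48, 78], col totals [52, 31, 43], n=126
χ² = (22−19.81)²/19.81 + (11−11.81)²/11.81 + (15−16.38)²/16.38 + (30−32.19)²/32.19 + (20−19.19)²/19.19 + (28−26.62)²/26.62 = 0.6690
df = 2
p-value (upper-tail) = 0.71571
At α=0.1: p ≥ α → fail to reject H₀

reject H₀: no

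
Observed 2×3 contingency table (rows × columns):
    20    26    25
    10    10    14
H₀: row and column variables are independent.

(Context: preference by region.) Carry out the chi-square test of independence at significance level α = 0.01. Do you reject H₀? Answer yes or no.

Row totals [71, 34], col totals [30, 36, 39], n=105
χ² = (20−20.29)²/20.29 + (26−24.34)²/24.34 + (25−26.37)²/26.37 + (10−9.71)²/9.71 + (10−11.66)²/11.66 + (14−12.63)²/12.63 = 0.5811
df = 2
p-value (upper-tail) = 0.74787
At α=0.01: p ≥ α → fail to reject H₀

reject H₀: no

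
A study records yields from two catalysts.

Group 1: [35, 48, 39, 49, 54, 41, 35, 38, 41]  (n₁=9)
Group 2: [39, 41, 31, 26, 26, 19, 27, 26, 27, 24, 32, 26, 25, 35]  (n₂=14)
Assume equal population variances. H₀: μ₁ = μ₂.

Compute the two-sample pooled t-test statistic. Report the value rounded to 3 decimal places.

test statistic = 4.972

x̄₁=42.222, s₁=6.648, n₁=9
x̄₂=28.857, s₂=6.062, n₂=14
s_p² = [8·6.648² + 13·6.062²]/21 = 39.5843
SE = √(s_p²·(1/9+1/14)) = 2.6881
t = (42.222−28.857)/2.6881 = 4.9720
df = 21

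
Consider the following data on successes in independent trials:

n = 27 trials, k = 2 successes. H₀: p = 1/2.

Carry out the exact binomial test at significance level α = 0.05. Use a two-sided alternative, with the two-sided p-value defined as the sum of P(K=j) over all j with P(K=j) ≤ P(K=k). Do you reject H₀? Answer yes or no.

reject H₀: yes

Exact binomial: n=27, k=2, p₀=1/2=0.5000
P(X=j) = C(n,j)·p₀^j·(1−p₀)^(n−j); p = Σ P(X=j) over j with P(X=j) ≤ P(X=2)
p-value (two-sided) = 0.00001
At α=0.05: p < α → reject H₀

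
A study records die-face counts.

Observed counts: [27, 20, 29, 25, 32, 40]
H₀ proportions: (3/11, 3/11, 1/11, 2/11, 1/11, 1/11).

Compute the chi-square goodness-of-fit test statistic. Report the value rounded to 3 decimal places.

test statistic = 91.117

n = 173; E_i = n·p_i = [47.18, 47.18, 15.73, 31.45, 15.73, 15.73]
χ² = (27−47.18)²/47.18 + (20−47.18)²/47.18 + (29−15.73)²/15.73 + (25−31.45)²/31.45 + (32−15.73)²/15.73 + (40−15.73)²/15.73 = 91.1166
df = 5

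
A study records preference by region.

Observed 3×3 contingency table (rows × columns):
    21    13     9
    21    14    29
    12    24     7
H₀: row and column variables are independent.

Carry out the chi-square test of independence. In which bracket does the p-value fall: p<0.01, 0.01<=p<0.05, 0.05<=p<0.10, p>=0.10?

Row totals [43, 64, 43], col totals [54, 51, 45], n=150
χ² = (21−15.48)²/15.48 + (13−14.62)²/14.62 + (9−12.90)²/12.90 + (21−23.04)²/23.04 + (14−21.76)²/21.76 + (29−19.20)²/19.20 + (12−15.48)²/15.48 + (24−14.62)²/14.62 + (7−12.90)²/12.90 = 20.7759
df = 4
p-value (upper-tail) = 0.00035
→ bracket: p<0.01

p-value bracket: p<0.01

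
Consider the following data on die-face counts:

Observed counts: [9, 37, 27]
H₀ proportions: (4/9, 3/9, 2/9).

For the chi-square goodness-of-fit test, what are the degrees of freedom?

degrees of freedom = 2

df = k − 1 = 3 − 1 = 2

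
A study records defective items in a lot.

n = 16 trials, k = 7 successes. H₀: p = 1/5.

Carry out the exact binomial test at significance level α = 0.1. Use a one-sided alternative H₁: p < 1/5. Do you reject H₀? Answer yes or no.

reject H₀: no

Exact binomial: n=16, k=7, p₀=1/5=0.2000
P(X≤7) from Σ C(n,i)·p₀^i·(1−p₀)^(n−i)
p-value (one-sided, H₁ less) = 0.99300
At α=0.1: p ≥ α → fail to reject H₀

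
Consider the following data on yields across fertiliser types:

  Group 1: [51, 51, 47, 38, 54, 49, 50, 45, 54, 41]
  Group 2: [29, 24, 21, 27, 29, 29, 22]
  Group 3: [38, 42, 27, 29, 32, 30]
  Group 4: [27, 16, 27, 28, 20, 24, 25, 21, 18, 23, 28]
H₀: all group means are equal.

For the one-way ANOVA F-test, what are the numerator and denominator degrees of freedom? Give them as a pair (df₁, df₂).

k = 4 groups, N = 34 total
df = (k−1, N−k) = (4−1, 34−4) = (3, 30)

degrees of freedom = [3, 30]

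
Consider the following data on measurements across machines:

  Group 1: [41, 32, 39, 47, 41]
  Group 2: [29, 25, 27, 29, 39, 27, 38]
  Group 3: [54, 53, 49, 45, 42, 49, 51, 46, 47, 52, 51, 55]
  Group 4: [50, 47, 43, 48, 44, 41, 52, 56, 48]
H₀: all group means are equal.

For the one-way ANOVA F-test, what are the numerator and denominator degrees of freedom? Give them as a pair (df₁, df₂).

k = 4 groups, N = 33 total
df = (k−1, N−k) = (4−1, 33−4) = (3, 29)

degrees of freedom = [3, 29]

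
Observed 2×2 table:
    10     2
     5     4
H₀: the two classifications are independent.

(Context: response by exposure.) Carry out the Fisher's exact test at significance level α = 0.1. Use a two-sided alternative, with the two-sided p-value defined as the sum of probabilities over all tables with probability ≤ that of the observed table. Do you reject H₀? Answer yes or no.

reject H₀: no

Margins: r₁=12, r₂=9, c₁=15, c₂=6, n=21
p_obs = C(12,10)·C(9,5)/C(21,15); sum pmf over tables with pmf ≤ p_obs
p-value (two-sided) = 0.33105
At α=0.1: p ≥ α → fail to reject H₀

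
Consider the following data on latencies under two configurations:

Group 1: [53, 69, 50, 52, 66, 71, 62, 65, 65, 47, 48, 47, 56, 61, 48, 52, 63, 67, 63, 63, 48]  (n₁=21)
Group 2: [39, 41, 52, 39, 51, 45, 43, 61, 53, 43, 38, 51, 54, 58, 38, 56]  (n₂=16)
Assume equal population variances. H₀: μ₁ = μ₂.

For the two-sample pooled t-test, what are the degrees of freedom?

df = n₁ + n₂ − 2 = 21 + 16 − 2 = 35

degrees of freedom = 35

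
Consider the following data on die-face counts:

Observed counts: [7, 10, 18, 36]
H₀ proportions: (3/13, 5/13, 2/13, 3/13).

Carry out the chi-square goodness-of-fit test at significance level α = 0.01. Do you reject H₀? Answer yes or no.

n = 71; E_i = n·p_i = [16.38, 27.31, 10.92, 16.38]
χ² = (7−16.38)²/16.38 + (10−27.31)²/27.31 + (18−10.92)²/10.92 + (36−16.38)²/16.38 = 44.4131
df = 3
p-value (upper-tail) = 0.00000
At α=0.01: p < α → reject H₀

reject H₀: yes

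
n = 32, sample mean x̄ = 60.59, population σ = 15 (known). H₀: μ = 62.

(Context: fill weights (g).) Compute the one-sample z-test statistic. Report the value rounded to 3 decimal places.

SE = σ/√n = 15/√32 = 2.6517
z = (x̄−μ₀)/SE = (60.59−62)/2.6517 = -0.5317

test statistic = -0.532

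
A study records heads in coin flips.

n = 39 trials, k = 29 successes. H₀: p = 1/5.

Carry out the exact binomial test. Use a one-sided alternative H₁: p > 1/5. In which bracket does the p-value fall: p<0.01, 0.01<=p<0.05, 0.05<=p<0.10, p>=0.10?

p-value bracket: p<0.01

Exact binomial: n=39, k=29, p₀=1/5=0.2000
P(X≥29) from Σ C(n,i)·p₀^i·(1−p₀)^(n−i)
p-value (one-sided, H₁ greater) = 0.00000
→ bracket: p<0.01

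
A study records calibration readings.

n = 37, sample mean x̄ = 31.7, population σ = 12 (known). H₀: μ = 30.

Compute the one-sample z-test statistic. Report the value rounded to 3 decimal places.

test statistic = 0.862

SE = σ/√n = 12/√37 = 1.9728
z = (x̄−μ₀)/SE = (31.7−30)/1.9728 = 0.8617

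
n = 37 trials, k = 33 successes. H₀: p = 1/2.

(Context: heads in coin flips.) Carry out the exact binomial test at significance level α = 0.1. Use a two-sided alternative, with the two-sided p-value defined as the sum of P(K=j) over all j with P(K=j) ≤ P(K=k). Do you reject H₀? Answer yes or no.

Exact binomial: n=37, k=33, p₀=1/2=0.5000
P(X=j) = C(n,j)·p₀^j·(1−p₀)^(n−j); p = Σ P(X=j) over j with P(X=j) ≤ P(X=33)
p-value (two-sided) = 0.00000
At α=0.1: p < α → reject H₀

reject H₀: yes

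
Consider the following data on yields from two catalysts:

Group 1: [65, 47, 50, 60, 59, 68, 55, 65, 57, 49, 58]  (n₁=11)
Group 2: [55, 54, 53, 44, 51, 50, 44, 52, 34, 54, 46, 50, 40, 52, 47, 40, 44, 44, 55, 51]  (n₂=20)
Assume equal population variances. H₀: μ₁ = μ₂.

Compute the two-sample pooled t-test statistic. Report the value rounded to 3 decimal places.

test statistic = 4.087

x̄₁=57.545, s₁=6.905, n₁=11
x̄₂=48.000, s₂=5.831, n₂=20
s_p² = [10·6.905² + 19·5.831²]/29 = 38.7147
SE = √(s_p²·(1/11+1/20)) = 2.3356
t = (57.545−48.000)/2.3356 = 4.0869
df = 29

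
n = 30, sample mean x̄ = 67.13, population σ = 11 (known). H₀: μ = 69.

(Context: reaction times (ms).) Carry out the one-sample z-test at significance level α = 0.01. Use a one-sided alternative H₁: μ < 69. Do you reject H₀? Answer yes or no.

SE = σ/√n = 11/√30 = 2.0083
z = (x̄−μ₀)/SE = (67.13−69)/2.0083 = -0.9311
p-value (one-sided, H₁ less) = 0.17589
At α=0.01: p ≥ α → fail to reject H₀

reject H₀: no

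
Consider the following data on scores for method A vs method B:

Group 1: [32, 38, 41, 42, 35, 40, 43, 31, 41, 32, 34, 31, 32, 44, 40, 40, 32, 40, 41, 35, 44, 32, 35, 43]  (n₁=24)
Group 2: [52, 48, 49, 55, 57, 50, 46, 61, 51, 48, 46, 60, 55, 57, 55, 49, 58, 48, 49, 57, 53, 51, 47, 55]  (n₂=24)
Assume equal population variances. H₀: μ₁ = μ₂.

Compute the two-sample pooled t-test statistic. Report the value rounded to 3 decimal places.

x̄₁=37.417, s₁=4.634, n₁=24
x̄₂=52.375, s₂=4.509, n₂=24
s_p² = [23·4.634² + 23·4.509²]/46 = 20.9013
SE = √(s_p²·(1/24+1/24)) = 1.3198
t = (37.417−52.375)/1.3198 = -11.3341
df = 46

test statistic = -11.334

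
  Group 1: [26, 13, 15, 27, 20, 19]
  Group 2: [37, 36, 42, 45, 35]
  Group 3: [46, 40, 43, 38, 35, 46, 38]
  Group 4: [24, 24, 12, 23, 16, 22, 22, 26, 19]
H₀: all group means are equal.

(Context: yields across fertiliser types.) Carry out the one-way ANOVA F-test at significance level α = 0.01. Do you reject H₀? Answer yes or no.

Group means [20.00, 39.00, 40.86, 20.89], grand mean 29.222
SSB = Σnᵢ(x̄ᵢ−x̄)² = 2560.921; SSW = ΣΣ(x−x̄ᵢ)² = 501.746
MSB = 2560.921/3 = 853.6402; MSW = 501.746/23 = 21.8150
F = MSB/MSW = 39.1308
df = (3, 23)
p-value (upper-tail) = 0.00000
At α=0.01: p < α → reject H₀

reject H₀: yes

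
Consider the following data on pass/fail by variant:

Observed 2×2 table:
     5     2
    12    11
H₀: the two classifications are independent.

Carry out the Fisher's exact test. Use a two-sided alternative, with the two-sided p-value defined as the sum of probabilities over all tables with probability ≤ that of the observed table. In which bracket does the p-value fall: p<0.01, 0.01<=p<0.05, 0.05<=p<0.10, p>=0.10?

p-value bracket: p>=0.10

Margins: r₁=7, r₂=23, c₁=17, c₂=13, n=30
p_obs = C(7,5)·C(23,12)/C(30,17); sum pmf over tables with pmf ≤ p_obs
p-value (two-sided) = 0.42682
→ bracket: p>=0.10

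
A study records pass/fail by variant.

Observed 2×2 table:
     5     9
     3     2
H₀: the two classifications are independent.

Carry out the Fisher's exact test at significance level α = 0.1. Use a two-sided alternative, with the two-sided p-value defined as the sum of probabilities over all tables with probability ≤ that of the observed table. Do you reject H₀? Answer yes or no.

Margins: r₁=14, r₂=5, c₁=8, c₂=11, n=19
p_obs = C(14,5)·C(5,3)/C(19,8); sum pmf over tables with pmf ≤ p_obs
p-value (two-sided) = 0.60268
At α=0.1: p ≥ α → fail to reject H₀

reject H₀: no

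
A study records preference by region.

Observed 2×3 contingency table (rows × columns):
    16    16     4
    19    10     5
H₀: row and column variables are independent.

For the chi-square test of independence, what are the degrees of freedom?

df = (r−1)(c−1) = (2−1)·(3−1) = 2

degrees of freedom = 2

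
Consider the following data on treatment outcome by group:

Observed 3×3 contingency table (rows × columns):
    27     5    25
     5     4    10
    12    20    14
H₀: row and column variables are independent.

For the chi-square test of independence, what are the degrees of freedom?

df = (r−1)(c−1) = (3−1)·(3−1) = 4

degrees of freedom = 4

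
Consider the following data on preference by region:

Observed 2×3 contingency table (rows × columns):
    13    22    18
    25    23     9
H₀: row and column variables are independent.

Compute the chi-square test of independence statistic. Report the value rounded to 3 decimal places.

test statistic = 6.675

Row totals [53, 57], col totals [38, 45, 27], n=110
χ² = (13−18.31)²/18.31 + (22−21.68)²/21.68 + (18−13.01)²/13.01 + (25−19.69)²/19.69 + (23−23.32)²/23.32 + (9−13.99)²/13.99 = 6.6751
df = 2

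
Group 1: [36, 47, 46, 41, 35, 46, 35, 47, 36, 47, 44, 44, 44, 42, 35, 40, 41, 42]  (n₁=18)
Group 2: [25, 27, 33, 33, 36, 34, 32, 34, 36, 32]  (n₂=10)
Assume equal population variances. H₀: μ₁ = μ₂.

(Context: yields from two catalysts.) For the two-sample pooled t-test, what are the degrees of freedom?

df = n₁ + n₂ − 2 = 18 + 10 − 2 = 26

degrees of freedom = 26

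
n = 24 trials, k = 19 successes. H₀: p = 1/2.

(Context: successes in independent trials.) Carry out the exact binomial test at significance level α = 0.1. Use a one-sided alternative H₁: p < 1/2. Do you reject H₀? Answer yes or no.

Exact binomial: n=24, k=19, p₀=1/2=0.5000
P(X≤19) from Σ C(n,i)·p₀^i·(1−p₀)^(n−i)
p-value (one-sided, H₁ less) = 0.99923
At α=0.1: p ≥ α → fail to reject H₀

reject H₀: no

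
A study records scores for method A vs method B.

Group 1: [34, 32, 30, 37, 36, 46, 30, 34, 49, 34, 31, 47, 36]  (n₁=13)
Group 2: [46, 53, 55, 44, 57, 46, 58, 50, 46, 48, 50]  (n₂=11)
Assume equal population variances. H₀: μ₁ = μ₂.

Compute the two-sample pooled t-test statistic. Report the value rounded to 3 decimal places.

x̄₁=36.615, s₁=6.526, n₁=13
x̄₂=50.273, s₂=4.839, n₂=11
s_p² = [12·6.526² + 10·4.839²]/22 = 33.8754
SE = √(s_p²·(1/13+1/11)) = 2.3844
t = (36.615−50.273)/2.3844 = -5.7278
df = 22

test statistic = -5.728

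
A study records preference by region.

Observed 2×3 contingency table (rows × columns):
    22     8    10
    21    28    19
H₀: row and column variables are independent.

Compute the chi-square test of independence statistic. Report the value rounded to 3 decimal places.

Row totals [40, 68], col totals [43, 36, 29], n=108
χ² = (22−15.93)²/15.93 + (8−13.33)²/13.33 + (10−10.74)²/10.74 + (21−27.07)²/27.07 + (28−22.67)²/22.67 + (19−18.26)²/18.26 = 7.1487
df = 2

test statistic = 7.149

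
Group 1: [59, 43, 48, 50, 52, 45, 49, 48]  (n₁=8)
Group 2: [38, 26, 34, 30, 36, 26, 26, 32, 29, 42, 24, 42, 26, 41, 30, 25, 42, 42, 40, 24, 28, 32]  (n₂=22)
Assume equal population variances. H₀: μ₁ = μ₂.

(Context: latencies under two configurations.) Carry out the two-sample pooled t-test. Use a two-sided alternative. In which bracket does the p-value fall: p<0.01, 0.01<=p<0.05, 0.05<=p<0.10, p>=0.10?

x̄₁=49.250, s₁=4.833, n₁=8
x̄₂=32.500, s₂=6.724, n₂=22
s_p² = [7·4.833² + 21·6.724²]/28 = 39.7500
SE = √(s_p²·(1/8+1/22)) = 2.6030
t = (49.250−32.500)/2.6030 = 6.4349
df = 28
p-value (two-sided) = 0.00000
→ bracket: p<0.01

p-value bracket: p<0.01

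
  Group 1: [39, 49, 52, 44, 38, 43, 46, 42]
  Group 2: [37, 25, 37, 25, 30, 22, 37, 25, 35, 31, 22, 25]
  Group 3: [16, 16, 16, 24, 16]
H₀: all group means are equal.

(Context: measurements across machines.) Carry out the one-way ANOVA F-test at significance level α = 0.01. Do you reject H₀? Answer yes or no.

Group means [44.12, 29.25, 17.60], grand mean 31.680
SSB = Σnᵢ(x̄ᵢ−x̄)² = 2301.115; SSW = ΣΣ(x−x̄ᵢ)² = 604.325
MSB = 2301.115/2 = 1150.5575; MSW = 604.325/22 = 27.4693
F = MSB/MSW = 41.8852
df = (2, 22)
p-value (upper-tail) = 0.00000
At α=0.01: p < α → reject H₀

reject H₀: yes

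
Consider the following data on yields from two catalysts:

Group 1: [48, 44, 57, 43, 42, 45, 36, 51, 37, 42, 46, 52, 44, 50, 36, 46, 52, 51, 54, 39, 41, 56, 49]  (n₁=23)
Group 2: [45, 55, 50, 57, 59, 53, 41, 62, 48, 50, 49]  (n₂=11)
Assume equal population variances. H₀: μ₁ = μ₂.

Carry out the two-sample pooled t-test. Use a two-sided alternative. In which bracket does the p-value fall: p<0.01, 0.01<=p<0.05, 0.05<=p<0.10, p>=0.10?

x̄₁=46.130, s₁=6.181, n₁=23
x̄₂=51.727, s₂=6.214, n₂=11
s_p² = [22·6.181² + 10·6.214²]/32 = 38.3372
SE = √(s_p²·(1/23+1/11)) = 2.2698
t = (46.130−51.727)/2.2698 = -2.4658
df = 32
p-value (two-sided) = 0.01922
→ bracket: 0.01<=p<0.05

p-value bracket: 0.01<=p<0.05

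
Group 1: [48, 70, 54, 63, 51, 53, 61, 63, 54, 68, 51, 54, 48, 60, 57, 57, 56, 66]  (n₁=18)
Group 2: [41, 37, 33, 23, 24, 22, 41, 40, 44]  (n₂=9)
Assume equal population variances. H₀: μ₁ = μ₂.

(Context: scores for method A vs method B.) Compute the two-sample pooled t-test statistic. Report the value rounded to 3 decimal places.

x̄₁=57.444, s₁=6.609, n₁=18
x̄₂=33.889, s₂=8.724, n₂=9
s_p² = [17·6.609² + 8·8.724²]/25 = 54.0533
SE = √(s_p²·(1/18+1/9)) = 3.0015
t = (57.444−33.889)/3.0015 = 7.8480
df = 25

test statistic = 7.848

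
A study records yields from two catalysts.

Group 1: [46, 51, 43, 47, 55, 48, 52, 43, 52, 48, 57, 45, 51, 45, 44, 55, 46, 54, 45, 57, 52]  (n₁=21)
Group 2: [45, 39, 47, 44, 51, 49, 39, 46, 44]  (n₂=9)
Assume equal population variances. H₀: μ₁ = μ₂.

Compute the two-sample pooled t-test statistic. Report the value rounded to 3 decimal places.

x̄₁=49.333, s₁=4.619, n₁=21
x̄₂=44.889, s₂=4.045, n₂=9
s_p² = [20·4.619² + 8·4.045²]/28 = 19.9127
SE = √(s_p²·(1/21+1/9)) = 1.7778
t = (49.333−44.889)/1.7778 = 2.4999
df = 28

test statistic = 2.500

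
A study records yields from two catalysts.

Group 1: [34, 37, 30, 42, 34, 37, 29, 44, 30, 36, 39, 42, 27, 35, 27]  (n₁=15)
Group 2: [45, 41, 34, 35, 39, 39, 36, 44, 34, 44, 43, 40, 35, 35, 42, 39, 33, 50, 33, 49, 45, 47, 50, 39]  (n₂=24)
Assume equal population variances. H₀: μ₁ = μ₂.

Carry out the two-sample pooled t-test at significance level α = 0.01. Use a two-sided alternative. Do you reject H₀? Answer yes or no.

x̄₁=34.867, s₁=5.475, n₁=15
x̄₂=40.458, s₂=5.461, n₂=24
s_p² = [14·5.475² + 23·5.461²]/37 = 29.8836
SE = √(s_p²·(1/15+1/24)) = 1.7993
t = (34.867−40.458)/1.7993 = -3.1077
df = 37
p-value (two-sided) = 0.00361
At α=0.01: p < α → reject H₀

reject H₀: yes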